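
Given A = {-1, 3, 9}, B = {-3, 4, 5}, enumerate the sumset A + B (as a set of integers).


A + B = {a + b : a ∈ A, b ∈ B}.
Enumerate all |A|·|B| = 3·3 = 9 pairs (a, b) and collect distinct sums.
a = -1: -1+-3=-4, -1+4=3, -1+5=4
a = 3: 3+-3=0, 3+4=7, 3+5=8
a = 9: 9+-3=6, 9+4=13, 9+5=14
Collecting distinct sums: A + B = {-4, 0, 3, 4, 6, 7, 8, 13, 14}
|A + B| = 9

A + B = {-4, 0, 3, 4, 6, 7, 8, 13, 14}


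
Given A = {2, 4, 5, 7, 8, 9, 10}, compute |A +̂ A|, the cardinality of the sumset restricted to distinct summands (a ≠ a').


Restricted sumset: A +̂ A = {a + a' : a ∈ A, a' ∈ A, a ≠ a'}.
Equivalently, take A + A and drop any sum 2a that is achievable ONLY as a + a for a ∈ A (i.e. sums representable only with equal summands).
Enumerate pairs (a, a') with a < a' (symmetric, so each unordered pair gives one sum; this covers all a ≠ a'):
  2 + 4 = 6
  2 + 5 = 7
  2 + 7 = 9
  2 + 8 = 10
  2 + 9 = 11
  2 + 10 = 12
  4 + 5 = 9
  4 + 7 = 11
  4 + 8 = 12
  4 + 9 = 13
  4 + 10 = 14
  5 + 7 = 12
  5 + 8 = 13
  5 + 9 = 14
  5 + 10 = 15
  7 + 8 = 15
  7 + 9 = 16
  7 + 10 = 17
  8 + 9 = 17
  8 + 10 = 18
  9 + 10 = 19
Collected distinct sums: {6, 7, 9, 10, 11, 12, 13, 14, 15, 16, 17, 18, 19}
|A +̂ A| = 13
(Reference bound: |A +̂ A| ≥ 2|A| - 3 for |A| ≥ 2, with |A| = 7 giving ≥ 11.)

|A +̂ A| = 13


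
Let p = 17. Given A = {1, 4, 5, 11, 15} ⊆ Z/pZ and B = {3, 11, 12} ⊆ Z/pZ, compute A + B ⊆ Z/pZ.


Work in Z/17Z: reduce every sum a + b modulo 17.
Enumerate all 15 pairs:
a = 1: 1+3=4, 1+11=12, 1+12=13
a = 4: 4+3=7, 4+11=15, 4+12=16
a = 5: 5+3=8, 5+11=16, 5+12=0
a = 11: 11+3=14, 11+11=5, 11+12=6
a = 15: 15+3=1, 15+11=9, 15+12=10
Distinct residues collected: {0, 1, 4, 5, 6, 7, 8, 9, 10, 12, 13, 14, 15, 16}
|A + B| = 14 (out of 17 total residues).

A + B = {0, 1, 4, 5, 6, 7, 8, 9, 10, 12, 13, 14, 15, 16}


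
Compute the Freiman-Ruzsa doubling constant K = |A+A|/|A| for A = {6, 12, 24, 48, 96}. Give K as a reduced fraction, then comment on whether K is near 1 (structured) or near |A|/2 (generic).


|A| = 5.
Compute A + A by enumerating all 25 pairs.
A + A = {12, 18, 24, 30, 36, 48, 54, 60, 72, 96, 102, 108, 120, 144, 192}, so |A + A| = 15.
K = |A + A| / |A| = 15/5 = 3/1 ≈ 3.0000.
Reference: AP of size 5 gives K = 9/5 ≈ 1.8000; a fully generic set of size 5 gives K ≈ 3.0000.

|A| = 5, |A + A| = 15, K = 15/5 = 3/1.


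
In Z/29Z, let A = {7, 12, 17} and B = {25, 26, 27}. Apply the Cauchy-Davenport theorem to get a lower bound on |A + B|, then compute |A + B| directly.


Cauchy-Davenport: |A + B| ≥ min(p, |A| + |B| - 1) for A, B nonempty in Z/pZ.
|A| = 3, |B| = 3, p = 29.
CD lower bound = min(29, 3 + 3 - 1) = min(29, 5) = 5.
Compute A + B mod 29 directly:
a = 7: 7+25=3, 7+26=4, 7+27=5
a = 12: 12+25=8, 12+26=9, 12+27=10
a = 17: 17+25=13, 17+26=14, 17+27=15
A + B = {3, 4, 5, 8, 9, 10, 13, 14, 15}, so |A + B| = 9.
Verify: 9 ≥ 5? Yes ✓.

CD lower bound = 5, actual |A + B| = 9.


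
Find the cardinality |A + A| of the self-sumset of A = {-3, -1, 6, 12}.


A + A = {a + a' : a, a' ∈ A}; |A| = 4.
General bounds: 2|A| - 1 ≤ |A + A| ≤ |A|(|A|+1)/2, i.e. 7 ≤ |A + A| ≤ 10.
Lower bound 2|A|-1 is attained iff A is an arithmetic progression.
Enumerate sums a + a' for a ≤ a' (symmetric, so this suffices):
a = -3: -3+-3=-6, -3+-1=-4, -3+6=3, -3+12=9
a = -1: -1+-1=-2, -1+6=5, -1+12=11
a = 6: 6+6=12, 6+12=18
a = 12: 12+12=24
Distinct sums: {-6, -4, -2, 3, 5, 9, 11, 12, 18, 24}
|A + A| = 10

|A + A| = 10


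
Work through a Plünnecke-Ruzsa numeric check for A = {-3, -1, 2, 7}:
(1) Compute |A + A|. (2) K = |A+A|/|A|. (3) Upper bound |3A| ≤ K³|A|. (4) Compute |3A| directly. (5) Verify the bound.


|A| = 4.
Step 1: Compute A + A by enumerating all 16 pairs.
A + A = {-6, -4, -2, -1, 1, 4, 6, 9, 14}, so |A + A| = 9.
Step 2: Doubling constant K = |A + A|/|A| = 9/4 = 9/4 ≈ 2.2500.
Step 3: Plünnecke-Ruzsa gives |3A| ≤ K³·|A| = (2.2500)³ · 4 ≈ 45.5625.
Step 4: Compute 3A = A + A + A directly by enumerating all triples (a,b,c) ∈ A³; |3A| = 16.
Step 5: Check 16 ≤ 45.5625? Yes ✓.

K = 9/4, Plünnecke-Ruzsa bound K³|A| ≈ 45.5625, |3A| = 16, inequality holds.


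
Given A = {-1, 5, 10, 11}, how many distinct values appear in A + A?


A + A = {a + a' : a, a' ∈ A}; |A| = 4.
General bounds: 2|A| - 1 ≤ |A + A| ≤ |A|(|A|+1)/2, i.e. 7 ≤ |A + A| ≤ 10.
Lower bound 2|A|-1 is attained iff A is an arithmetic progression.
Enumerate sums a + a' for a ≤ a' (symmetric, so this suffices):
a = -1: -1+-1=-2, -1+5=4, -1+10=9, -1+11=10
a = 5: 5+5=10, 5+10=15, 5+11=16
a = 10: 10+10=20, 10+11=21
a = 11: 11+11=22
Distinct sums: {-2, 4, 9, 10, 15, 16, 20, 21, 22}
|A + A| = 9

|A + A| = 9


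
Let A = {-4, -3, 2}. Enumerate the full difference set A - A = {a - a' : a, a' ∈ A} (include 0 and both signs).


A - A = {a - a' : a, a' ∈ A}.
Compute a - a' for each ordered pair (a, a'):
a = -4: -4--4=0, -4--3=-1, -4-2=-6
a = -3: -3--4=1, -3--3=0, -3-2=-5
a = 2: 2--4=6, 2--3=5, 2-2=0
Collecting distinct values (and noting 0 appears from a-a):
A - A = {-6, -5, -1, 0, 1, 5, 6}
|A - A| = 7

A - A = {-6, -5, -1, 0, 1, 5, 6}


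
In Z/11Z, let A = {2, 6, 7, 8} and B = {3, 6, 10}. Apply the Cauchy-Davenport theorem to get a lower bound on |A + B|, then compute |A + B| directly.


Cauchy-Davenport: |A + B| ≥ min(p, |A| + |B| - 1) for A, B nonempty in Z/pZ.
|A| = 4, |B| = 3, p = 11.
CD lower bound = min(11, 4 + 3 - 1) = min(11, 6) = 6.
Compute A + B mod 11 directly:
a = 2: 2+3=5, 2+6=8, 2+10=1
a = 6: 6+3=9, 6+6=1, 6+10=5
a = 7: 7+3=10, 7+6=2, 7+10=6
a = 8: 8+3=0, 8+6=3, 8+10=7
A + B = {0, 1, 2, 3, 5, 6, 7, 8, 9, 10}, so |A + B| = 10.
Verify: 10 ≥ 6? Yes ✓.

CD lower bound = 6, actual |A + B| = 10.


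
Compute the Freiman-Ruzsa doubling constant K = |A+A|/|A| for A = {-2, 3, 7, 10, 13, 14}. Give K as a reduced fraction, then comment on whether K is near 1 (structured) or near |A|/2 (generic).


|A| = 6.
Compute A + A by enumerating all 36 pairs.
A + A = {-4, 1, 5, 6, 8, 10, 11, 12, 13, 14, 16, 17, 20, 21, 23, 24, 26, 27, 28}, so |A + A| = 19.
K = |A + A| / |A| = 19/6 (already in lowest terms) ≈ 3.1667.
Reference: AP of size 6 gives K = 11/6 ≈ 1.8333; a fully generic set of size 6 gives K ≈ 3.5000.

|A| = 6, |A + A| = 19, K = 19/6.


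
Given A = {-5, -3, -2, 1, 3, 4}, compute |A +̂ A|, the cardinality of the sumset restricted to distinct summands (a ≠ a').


Restricted sumset: A +̂ A = {a + a' : a ∈ A, a' ∈ A, a ≠ a'}.
Equivalently, take A + A and drop any sum 2a that is achievable ONLY as a + a for a ∈ A (i.e. sums representable only with equal summands).
Enumerate pairs (a, a') with a < a' (symmetric, so each unordered pair gives one sum; this covers all a ≠ a'):
  -5 + -3 = -8
  -5 + -2 = -7
  -5 + 1 = -4
  -5 + 3 = -2
  -5 + 4 = -1
  -3 + -2 = -5
  -3 + 1 = -2
  -3 + 3 = 0
  -3 + 4 = 1
  -2 + 1 = -1
  -2 + 3 = 1
  -2 + 4 = 2
  1 + 3 = 4
  1 + 4 = 5
  3 + 4 = 7
Collected distinct sums: {-8, -7, -5, -4, -2, -1, 0, 1, 2, 4, 5, 7}
|A +̂ A| = 12
(Reference bound: |A +̂ A| ≥ 2|A| - 3 for |A| ≥ 2, with |A| = 6 giving ≥ 9.)

|A +̂ A| = 12


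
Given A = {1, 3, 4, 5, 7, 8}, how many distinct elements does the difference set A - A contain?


A - A = {a - a' : a, a' ∈ A}; |A| = 6.
Bounds: 2|A|-1 ≤ |A - A| ≤ |A|² - |A| + 1, i.e. 11 ≤ |A - A| ≤ 31.
Note: 0 ∈ A - A always (from a - a). The set is symmetric: if d ∈ A - A then -d ∈ A - A.
Enumerate nonzero differences d = a - a' with a > a' (then include -d):
Positive differences: {1, 2, 3, 4, 5, 6, 7}
Full difference set: {0} ∪ (positive diffs) ∪ (negative diffs).
|A - A| = 1 + 2·7 = 15 (matches direct enumeration: 15).

|A - A| = 15


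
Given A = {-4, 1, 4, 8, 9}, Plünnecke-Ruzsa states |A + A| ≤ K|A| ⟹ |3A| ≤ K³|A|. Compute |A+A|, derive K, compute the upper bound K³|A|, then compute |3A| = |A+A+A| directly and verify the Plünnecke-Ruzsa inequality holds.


|A| = 5.
Step 1: Compute A + A by enumerating all 25 pairs.
A + A = {-8, -3, 0, 2, 4, 5, 8, 9, 10, 12, 13, 16, 17, 18}, so |A + A| = 14.
Step 2: Doubling constant K = |A + A|/|A| = 14/5 = 14/5 ≈ 2.8000.
Step 3: Plünnecke-Ruzsa gives |3A| ≤ K³·|A| = (2.8000)³ · 5 ≈ 109.7600.
Step 4: Compute 3A = A + A + A directly by enumerating all triples (a,b,c) ∈ A³; |3A| = 28.
Step 5: Check 28 ≤ 109.7600? Yes ✓.

K = 14/5, Plünnecke-Ruzsa bound K³|A| ≈ 109.7600, |3A| = 28, inequality holds.


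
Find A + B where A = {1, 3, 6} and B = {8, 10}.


A + B = {a + b : a ∈ A, b ∈ B}.
Enumerate all |A|·|B| = 3·2 = 6 pairs (a, b) and collect distinct sums.
a = 1: 1+8=9, 1+10=11
a = 3: 3+8=11, 3+10=13
a = 6: 6+8=14, 6+10=16
Collecting distinct sums: A + B = {9, 11, 13, 14, 16}
|A + B| = 5

A + B = {9, 11, 13, 14, 16}


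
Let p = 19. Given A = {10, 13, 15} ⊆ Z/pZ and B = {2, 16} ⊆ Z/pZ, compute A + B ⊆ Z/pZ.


Work in Z/19Z: reduce every sum a + b modulo 19.
Enumerate all 6 pairs:
a = 10: 10+2=12, 10+16=7
a = 13: 13+2=15, 13+16=10
a = 15: 15+2=17, 15+16=12
Distinct residues collected: {7, 10, 12, 15, 17}
|A + B| = 5 (out of 19 total residues).

A + B = {7, 10, 12, 15, 17}


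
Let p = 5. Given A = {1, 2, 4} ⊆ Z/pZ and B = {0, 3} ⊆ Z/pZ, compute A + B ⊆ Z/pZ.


Work in Z/5Z: reduce every sum a + b modulo 5.
Enumerate all 6 pairs:
a = 1: 1+0=1, 1+3=4
a = 2: 2+0=2, 2+3=0
a = 4: 4+0=4, 4+3=2
Distinct residues collected: {0, 1, 2, 4}
|A + B| = 4 (out of 5 total residues).

A + B = {0, 1, 2, 4}


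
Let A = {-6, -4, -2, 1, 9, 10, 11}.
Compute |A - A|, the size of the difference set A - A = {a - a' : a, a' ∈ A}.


A - A = {a - a' : a, a' ∈ A}; |A| = 7.
Bounds: 2|A|-1 ≤ |A - A| ≤ |A|² - |A| + 1, i.e. 13 ≤ |A - A| ≤ 43.
Note: 0 ∈ A - A always (from a - a). The set is symmetric: if d ∈ A - A then -d ∈ A - A.
Enumerate nonzero differences d = a - a' with a > a' (then include -d):
Positive differences: {1, 2, 3, 4, 5, 7, 8, 9, 10, 11, 12, 13, 14, 15, 16, 17}
Full difference set: {0} ∪ (positive diffs) ∪ (negative diffs).
|A - A| = 1 + 2·16 = 33 (matches direct enumeration: 33).

|A - A| = 33


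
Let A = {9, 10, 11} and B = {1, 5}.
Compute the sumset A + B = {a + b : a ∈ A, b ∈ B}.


A + B = {a + b : a ∈ A, b ∈ B}.
Enumerate all |A|·|B| = 3·2 = 6 pairs (a, b) and collect distinct sums.
a = 9: 9+1=10, 9+5=14
a = 10: 10+1=11, 10+5=15
a = 11: 11+1=12, 11+5=16
Collecting distinct sums: A + B = {10, 11, 12, 14, 15, 16}
|A + B| = 6

A + B = {10, 11, 12, 14, 15, 16}


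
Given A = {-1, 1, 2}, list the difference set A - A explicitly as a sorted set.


A - A = {a - a' : a, a' ∈ A}.
Compute a - a' for each ordered pair (a, a'):
a = -1: -1--1=0, -1-1=-2, -1-2=-3
a = 1: 1--1=2, 1-1=0, 1-2=-1
a = 2: 2--1=3, 2-1=1, 2-2=0
Collecting distinct values (and noting 0 appears from a-a):
A - A = {-3, -2, -1, 0, 1, 2, 3}
|A - A| = 7

A - A = {-3, -2, -1, 0, 1, 2, 3}


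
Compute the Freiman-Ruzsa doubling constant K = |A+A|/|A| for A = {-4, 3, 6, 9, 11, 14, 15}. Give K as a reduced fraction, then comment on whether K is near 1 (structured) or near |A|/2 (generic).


|A| = 7.
Compute A + A by enumerating all 49 pairs.
A + A = {-8, -1, 2, 5, 6, 7, 9, 10, 11, 12, 14, 15, 17, 18, 20, 21, 22, 23, 24, 25, 26, 28, 29, 30}, so |A + A| = 24.
K = |A + A| / |A| = 24/7 (already in lowest terms) ≈ 3.4286.
Reference: AP of size 7 gives K = 13/7 ≈ 1.8571; a fully generic set of size 7 gives K ≈ 4.0000.

|A| = 7, |A + A| = 24, K = 24/7.


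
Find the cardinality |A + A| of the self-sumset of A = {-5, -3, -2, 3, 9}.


A + A = {a + a' : a, a' ∈ A}; |A| = 5.
General bounds: 2|A| - 1 ≤ |A + A| ≤ |A|(|A|+1)/2, i.e. 9 ≤ |A + A| ≤ 15.
Lower bound 2|A|-1 is attained iff A is an arithmetic progression.
Enumerate sums a + a' for a ≤ a' (symmetric, so this suffices):
a = -5: -5+-5=-10, -5+-3=-8, -5+-2=-7, -5+3=-2, -5+9=4
a = -3: -3+-3=-6, -3+-2=-5, -3+3=0, -3+9=6
a = -2: -2+-2=-4, -2+3=1, -2+9=7
a = 3: 3+3=6, 3+9=12
a = 9: 9+9=18
Distinct sums: {-10, -8, -7, -6, -5, -4, -2, 0, 1, 4, 6, 7, 12, 18}
|A + A| = 14

|A + A| = 14


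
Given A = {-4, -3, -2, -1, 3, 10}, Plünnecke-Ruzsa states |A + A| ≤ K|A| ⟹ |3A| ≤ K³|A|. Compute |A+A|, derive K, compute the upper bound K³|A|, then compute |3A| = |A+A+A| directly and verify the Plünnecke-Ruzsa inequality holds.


|A| = 6.
Step 1: Compute A + A by enumerating all 36 pairs.
A + A = {-8, -7, -6, -5, -4, -3, -2, -1, 0, 1, 2, 6, 7, 8, 9, 13, 20}, so |A + A| = 17.
Step 2: Doubling constant K = |A + A|/|A| = 17/6 = 17/6 ≈ 2.8333.
Step 3: Plünnecke-Ruzsa gives |3A| ≤ K³·|A| = (2.8333)³ · 6 ≈ 136.4722.
Step 4: Compute 3A = A + A + A directly by enumerating all triples (a,b,c) ∈ A³; |3A| = 31.
Step 5: Check 31 ≤ 136.4722? Yes ✓.

K = 17/6, Plünnecke-Ruzsa bound K³|A| ≈ 136.4722, |3A| = 31, inequality holds.


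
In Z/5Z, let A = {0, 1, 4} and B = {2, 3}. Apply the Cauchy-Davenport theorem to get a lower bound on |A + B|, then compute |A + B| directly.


Cauchy-Davenport: |A + B| ≥ min(p, |A| + |B| - 1) for A, B nonempty in Z/pZ.
|A| = 3, |B| = 2, p = 5.
CD lower bound = min(5, 3 + 2 - 1) = min(5, 4) = 4.
Compute A + B mod 5 directly:
a = 0: 0+2=2, 0+3=3
a = 1: 1+2=3, 1+3=4
a = 4: 4+2=1, 4+3=2
A + B = {1, 2, 3, 4}, so |A + B| = 4.
Verify: 4 ≥ 4? Yes ✓.

CD lower bound = 4, actual |A + B| = 4.


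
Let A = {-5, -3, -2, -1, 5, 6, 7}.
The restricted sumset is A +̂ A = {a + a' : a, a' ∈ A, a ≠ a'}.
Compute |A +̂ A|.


Restricted sumset: A +̂ A = {a + a' : a ∈ A, a' ∈ A, a ≠ a'}.
Equivalently, take A + A and drop any sum 2a that is achievable ONLY as a + a for a ∈ A (i.e. sums representable only with equal summands).
Enumerate pairs (a, a') with a < a' (symmetric, so each unordered pair gives one sum; this covers all a ≠ a'):
  -5 + -3 = -8
  -5 + -2 = -7
  -5 + -1 = -6
  -5 + 5 = 0
  -5 + 6 = 1
  -5 + 7 = 2
  -3 + -2 = -5
  -3 + -1 = -4
  -3 + 5 = 2
  -3 + 6 = 3
  -3 + 7 = 4
  -2 + -1 = -3
  -2 + 5 = 3
  -2 + 6 = 4
  -2 + 7 = 5
  -1 + 5 = 4
  -1 + 6 = 5
  -1 + 7 = 6
  5 + 6 = 11
  5 + 7 = 12
  6 + 7 = 13
Collected distinct sums: {-8, -7, -6, -5, -4, -3, 0, 1, 2, 3, 4, 5, 6, 11, 12, 13}
|A +̂ A| = 16
(Reference bound: |A +̂ A| ≥ 2|A| - 3 for |A| ≥ 2, with |A| = 7 giving ≥ 11.)

|A +̂ A| = 16


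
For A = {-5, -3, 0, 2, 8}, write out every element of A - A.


A - A = {a - a' : a, a' ∈ A}.
Compute a - a' for each ordered pair (a, a'):
a = -5: -5--5=0, -5--3=-2, -5-0=-5, -5-2=-7, -5-8=-13
a = -3: -3--5=2, -3--3=0, -3-0=-3, -3-2=-5, -3-8=-11
a = 0: 0--5=5, 0--3=3, 0-0=0, 0-2=-2, 0-8=-8
a = 2: 2--5=7, 2--3=5, 2-0=2, 2-2=0, 2-8=-6
a = 8: 8--5=13, 8--3=11, 8-0=8, 8-2=6, 8-8=0
Collecting distinct values (and noting 0 appears from a-a):
A - A = {-13, -11, -8, -7, -6, -5, -3, -2, 0, 2, 3, 5, 6, 7, 8, 11, 13}
|A - A| = 17

A - A = {-13, -11, -8, -7, -6, -5, -3, -2, 0, 2, 3, 5, 6, 7, 8, 11, 13}


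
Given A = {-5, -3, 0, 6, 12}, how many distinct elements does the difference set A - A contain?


A - A = {a - a' : a, a' ∈ A}; |A| = 5.
Bounds: 2|A|-1 ≤ |A - A| ≤ |A|² - |A| + 1, i.e. 9 ≤ |A - A| ≤ 21.
Note: 0 ∈ A - A always (from a - a). The set is symmetric: if d ∈ A - A then -d ∈ A - A.
Enumerate nonzero differences d = a - a' with a > a' (then include -d):
Positive differences: {2, 3, 5, 6, 9, 11, 12, 15, 17}
Full difference set: {0} ∪ (positive diffs) ∪ (negative diffs).
|A - A| = 1 + 2·9 = 19 (matches direct enumeration: 19).

|A - A| = 19


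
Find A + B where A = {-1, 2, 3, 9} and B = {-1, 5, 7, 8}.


A + B = {a + b : a ∈ A, b ∈ B}.
Enumerate all |A|·|B| = 4·4 = 16 pairs (a, b) and collect distinct sums.
a = -1: -1+-1=-2, -1+5=4, -1+7=6, -1+8=7
a = 2: 2+-1=1, 2+5=7, 2+7=9, 2+8=10
a = 3: 3+-1=2, 3+5=8, 3+7=10, 3+8=11
a = 9: 9+-1=8, 9+5=14, 9+7=16, 9+8=17
Collecting distinct sums: A + B = {-2, 1, 2, 4, 6, 7, 8, 9, 10, 11, 14, 16, 17}
|A + B| = 13

A + B = {-2, 1, 2, 4, 6, 7, 8, 9, 10, 11, 14, 16, 17}


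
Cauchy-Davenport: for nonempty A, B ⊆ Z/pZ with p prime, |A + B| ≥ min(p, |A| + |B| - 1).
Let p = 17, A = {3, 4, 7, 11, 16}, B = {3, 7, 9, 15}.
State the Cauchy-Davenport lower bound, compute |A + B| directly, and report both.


Cauchy-Davenport: |A + B| ≥ min(p, |A| + |B| - 1) for A, B nonempty in Z/pZ.
|A| = 5, |B| = 4, p = 17.
CD lower bound = min(17, 5 + 4 - 1) = min(17, 8) = 8.
Compute A + B mod 17 directly:
a = 3: 3+3=6, 3+7=10, 3+9=12, 3+15=1
a = 4: 4+3=7, 4+7=11, 4+9=13, 4+15=2
a = 7: 7+3=10, 7+7=14, 7+9=16, 7+15=5
a = 11: 11+3=14, 11+7=1, 11+9=3, 11+15=9
a = 16: 16+3=2, 16+7=6, 16+9=8, 16+15=14
A + B = {1, 2, 3, 5, 6, 7, 8, 9, 10, 11, 12, 13, 14, 16}, so |A + B| = 14.
Verify: 14 ≥ 8? Yes ✓.

CD lower bound = 8, actual |A + B| = 14.


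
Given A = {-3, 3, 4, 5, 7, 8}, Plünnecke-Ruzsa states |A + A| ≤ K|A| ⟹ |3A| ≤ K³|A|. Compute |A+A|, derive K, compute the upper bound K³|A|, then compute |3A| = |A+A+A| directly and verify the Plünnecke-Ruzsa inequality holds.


|A| = 6.
Step 1: Compute A + A by enumerating all 36 pairs.
A + A = {-6, 0, 1, 2, 4, 5, 6, 7, 8, 9, 10, 11, 12, 13, 14, 15, 16}, so |A + A| = 17.
Step 2: Doubling constant K = |A + A|/|A| = 17/6 = 17/6 ≈ 2.8333.
Step 3: Plünnecke-Ruzsa gives |3A| ≤ K³·|A| = (2.8333)³ · 6 ≈ 136.4722.
Step 4: Compute 3A = A + A + A directly by enumerating all triples (a,b,c) ∈ A³; |3A| = 28.
Step 5: Check 28 ≤ 136.4722? Yes ✓.

K = 17/6, Plünnecke-Ruzsa bound K³|A| ≈ 136.4722, |3A| = 28, inequality holds.


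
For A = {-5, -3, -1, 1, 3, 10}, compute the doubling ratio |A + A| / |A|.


|A| = 6.
Compute A + A by enumerating all 36 pairs.
A + A = {-10, -8, -6, -4, -2, 0, 2, 4, 5, 6, 7, 9, 11, 13, 20}, so |A + A| = 15.
K = |A + A| / |A| = 15/6 = 5/2 ≈ 2.5000.
Reference: AP of size 6 gives K = 11/6 ≈ 1.8333; a fully generic set of size 6 gives K ≈ 3.5000.

|A| = 6, |A + A| = 15, K = 15/6 = 5/2.


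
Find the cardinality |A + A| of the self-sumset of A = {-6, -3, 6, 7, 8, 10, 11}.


A + A = {a + a' : a, a' ∈ A}; |A| = 7.
General bounds: 2|A| - 1 ≤ |A + A| ≤ |A|(|A|+1)/2, i.e. 13 ≤ |A + A| ≤ 28.
Lower bound 2|A|-1 is attained iff A is an arithmetic progression.
Enumerate sums a + a' for a ≤ a' (symmetric, so this suffices):
a = -6: -6+-6=-12, -6+-3=-9, -6+6=0, -6+7=1, -6+8=2, -6+10=4, -6+11=5
a = -3: -3+-3=-6, -3+6=3, -3+7=4, -3+8=5, -3+10=7, -3+11=8
a = 6: 6+6=12, 6+7=13, 6+8=14, 6+10=16, 6+11=17
a = 7: 7+7=14, 7+8=15, 7+10=17, 7+11=18
a = 8: 8+8=16, 8+10=18, 8+11=19
a = 10: 10+10=20, 10+11=21
a = 11: 11+11=22
Distinct sums: {-12, -9, -6, 0, 1, 2, 3, 4, 5, 7, 8, 12, 13, 14, 15, 16, 17, 18, 19, 20, 21, 22}
|A + A| = 22

|A + A| = 22


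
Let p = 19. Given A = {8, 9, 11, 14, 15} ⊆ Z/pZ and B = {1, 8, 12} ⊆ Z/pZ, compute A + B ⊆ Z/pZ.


Work in Z/19Z: reduce every sum a + b modulo 19.
Enumerate all 15 pairs:
a = 8: 8+1=9, 8+8=16, 8+12=1
a = 9: 9+1=10, 9+8=17, 9+12=2
a = 11: 11+1=12, 11+8=0, 11+12=4
a = 14: 14+1=15, 14+8=3, 14+12=7
a = 15: 15+1=16, 15+8=4, 15+12=8
Distinct residues collected: {0, 1, 2, 3, 4, 7, 8, 9, 10, 12, 15, 16, 17}
|A + B| = 13 (out of 19 total residues).

A + B = {0, 1, 2, 3, 4, 7, 8, 9, 10, 12, 15, 16, 17}


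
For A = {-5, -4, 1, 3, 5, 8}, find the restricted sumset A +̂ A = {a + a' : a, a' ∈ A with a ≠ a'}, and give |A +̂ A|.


Restricted sumset: A +̂ A = {a + a' : a ∈ A, a' ∈ A, a ≠ a'}.
Equivalently, take A + A and drop any sum 2a that is achievable ONLY as a + a for a ∈ A (i.e. sums representable only with equal summands).
Enumerate pairs (a, a') with a < a' (symmetric, so each unordered pair gives one sum; this covers all a ≠ a'):
  -5 + -4 = -9
  -5 + 1 = -4
  -5 + 3 = -2
  -5 + 5 = 0
  -5 + 8 = 3
  -4 + 1 = -3
  -4 + 3 = -1
  -4 + 5 = 1
  -4 + 8 = 4
  1 + 3 = 4
  1 + 5 = 6
  1 + 8 = 9
  3 + 5 = 8
  3 + 8 = 11
  5 + 8 = 13
Collected distinct sums: {-9, -4, -3, -2, -1, 0, 1, 3, 4, 6, 8, 9, 11, 13}
|A +̂ A| = 14
(Reference bound: |A +̂ A| ≥ 2|A| - 3 for |A| ≥ 2, with |A| = 6 giving ≥ 9.)

|A +̂ A| = 14


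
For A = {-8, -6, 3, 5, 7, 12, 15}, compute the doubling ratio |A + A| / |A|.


|A| = 7.
Compute A + A by enumerating all 49 pairs.
A + A = {-16, -14, -12, -5, -3, -1, 1, 4, 6, 7, 8, 9, 10, 12, 14, 15, 17, 18, 19, 20, 22, 24, 27, 30}, so |A + A| = 24.
K = |A + A| / |A| = 24/7 (already in lowest terms) ≈ 3.4286.
Reference: AP of size 7 gives K = 13/7 ≈ 1.8571; a fully generic set of size 7 gives K ≈ 4.0000.

|A| = 7, |A + A| = 24, K = 24/7.


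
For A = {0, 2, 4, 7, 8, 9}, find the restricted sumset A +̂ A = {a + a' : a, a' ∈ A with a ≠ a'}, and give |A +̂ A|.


Restricted sumset: A +̂ A = {a + a' : a ∈ A, a' ∈ A, a ≠ a'}.
Equivalently, take A + A and drop any sum 2a that is achievable ONLY as a + a for a ∈ A (i.e. sums representable only with equal summands).
Enumerate pairs (a, a') with a < a' (symmetric, so each unordered pair gives one sum; this covers all a ≠ a'):
  0 + 2 = 2
  0 + 4 = 4
  0 + 7 = 7
  0 + 8 = 8
  0 + 9 = 9
  2 + 4 = 6
  2 + 7 = 9
  2 + 8 = 10
  2 + 9 = 11
  4 + 7 = 11
  4 + 8 = 12
  4 + 9 = 13
  7 + 8 = 15
  7 + 9 = 16
  8 + 9 = 17
Collected distinct sums: {2, 4, 6, 7, 8, 9, 10, 11, 12, 13, 15, 16, 17}
|A +̂ A| = 13
(Reference bound: |A +̂ A| ≥ 2|A| - 3 for |A| ≥ 2, with |A| = 6 giving ≥ 9.)

|A +̂ A| = 13


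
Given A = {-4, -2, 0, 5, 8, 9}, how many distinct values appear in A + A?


A + A = {a + a' : a, a' ∈ A}; |A| = 6.
General bounds: 2|A| - 1 ≤ |A + A| ≤ |A|(|A|+1)/2, i.e. 11 ≤ |A + A| ≤ 21.
Lower bound 2|A|-1 is attained iff A is an arithmetic progression.
Enumerate sums a + a' for a ≤ a' (symmetric, so this suffices):
a = -4: -4+-4=-8, -4+-2=-6, -4+0=-4, -4+5=1, -4+8=4, -4+9=5
a = -2: -2+-2=-4, -2+0=-2, -2+5=3, -2+8=6, -2+9=7
a = 0: 0+0=0, 0+5=5, 0+8=8, 0+9=9
a = 5: 5+5=10, 5+8=13, 5+9=14
a = 8: 8+8=16, 8+9=17
a = 9: 9+9=18
Distinct sums: {-8, -6, -4, -2, 0, 1, 3, 4, 5, 6, 7, 8, 9, 10, 13, 14, 16, 17, 18}
|A + A| = 19

|A + A| = 19


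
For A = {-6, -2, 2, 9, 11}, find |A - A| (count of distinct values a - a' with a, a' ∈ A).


A - A = {a - a' : a, a' ∈ A}; |A| = 5.
Bounds: 2|A|-1 ≤ |A - A| ≤ |A|² - |A| + 1, i.e. 9 ≤ |A - A| ≤ 21.
Note: 0 ∈ A - A always (from a - a). The set is symmetric: if d ∈ A - A then -d ∈ A - A.
Enumerate nonzero differences d = a - a' with a > a' (then include -d):
Positive differences: {2, 4, 7, 8, 9, 11, 13, 15, 17}
Full difference set: {0} ∪ (positive diffs) ∪ (negative diffs).
|A - A| = 1 + 2·9 = 19 (matches direct enumeration: 19).

|A - A| = 19


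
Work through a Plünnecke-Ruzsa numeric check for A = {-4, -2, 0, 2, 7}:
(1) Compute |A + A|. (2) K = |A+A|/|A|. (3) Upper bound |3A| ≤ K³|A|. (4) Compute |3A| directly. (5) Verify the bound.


|A| = 5.
Step 1: Compute A + A by enumerating all 25 pairs.
A + A = {-8, -6, -4, -2, 0, 2, 3, 4, 5, 7, 9, 14}, so |A + A| = 12.
Step 2: Doubling constant K = |A + A|/|A| = 12/5 = 12/5 ≈ 2.4000.
Step 3: Plünnecke-Ruzsa gives |3A| ≤ K³·|A| = (2.4000)³ · 5 ≈ 69.1200.
Step 4: Compute 3A = A + A + A directly by enumerating all triples (a,b,c) ∈ A³; |3A| = 22.
Step 5: Check 22 ≤ 69.1200? Yes ✓.

K = 12/5, Plünnecke-Ruzsa bound K³|A| ≈ 69.1200, |3A| = 22, inequality holds.


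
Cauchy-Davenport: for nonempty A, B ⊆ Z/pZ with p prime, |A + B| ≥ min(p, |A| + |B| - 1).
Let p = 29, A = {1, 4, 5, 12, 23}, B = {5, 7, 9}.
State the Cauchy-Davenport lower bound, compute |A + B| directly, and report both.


Cauchy-Davenport: |A + B| ≥ min(p, |A| + |B| - 1) for A, B nonempty in Z/pZ.
|A| = 5, |B| = 3, p = 29.
CD lower bound = min(29, 5 + 3 - 1) = min(29, 7) = 7.
Compute A + B mod 29 directly:
a = 1: 1+5=6, 1+7=8, 1+9=10
a = 4: 4+5=9, 4+7=11, 4+9=13
a = 5: 5+5=10, 5+7=12, 5+9=14
a = 12: 12+5=17, 12+7=19, 12+9=21
a = 23: 23+5=28, 23+7=1, 23+9=3
A + B = {1, 3, 6, 8, 9, 10, 11, 12, 13, 14, 17, 19, 21, 28}, so |A + B| = 14.
Verify: 14 ≥ 7? Yes ✓.

CD lower bound = 7, actual |A + B| = 14.


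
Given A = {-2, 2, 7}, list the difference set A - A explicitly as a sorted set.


A - A = {a - a' : a, a' ∈ A}.
Compute a - a' for each ordered pair (a, a'):
a = -2: -2--2=0, -2-2=-4, -2-7=-9
a = 2: 2--2=4, 2-2=0, 2-7=-5
a = 7: 7--2=9, 7-2=5, 7-7=0
Collecting distinct values (and noting 0 appears from a-a):
A - A = {-9, -5, -4, 0, 4, 5, 9}
|A - A| = 7

A - A = {-9, -5, -4, 0, 4, 5, 9}


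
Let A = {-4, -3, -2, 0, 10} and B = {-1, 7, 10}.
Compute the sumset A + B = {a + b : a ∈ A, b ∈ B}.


A + B = {a + b : a ∈ A, b ∈ B}.
Enumerate all |A|·|B| = 5·3 = 15 pairs (a, b) and collect distinct sums.
a = -4: -4+-1=-5, -4+7=3, -4+10=6
a = -3: -3+-1=-4, -3+7=4, -3+10=7
a = -2: -2+-1=-3, -2+7=5, -2+10=8
a = 0: 0+-1=-1, 0+7=7, 0+10=10
a = 10: 10+-1=9, 10+7=17, 10+10=20
Collecting distinct sums: A + B = {-5, -4, -3, -1, 3, 4, 5, 6, 7, 8, 9, 10, 17, 20}
|A + B| = 14

A + B = {-5, -4, -3, -1, 3, 4, 5, 6, 7, 8, 9, 10, 17, 20}


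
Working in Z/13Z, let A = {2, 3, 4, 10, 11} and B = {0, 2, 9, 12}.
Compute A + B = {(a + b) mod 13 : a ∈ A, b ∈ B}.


Work in Z/13Z: reduce every sum a + b modulo 13.
Enumerate all 20 pairs:
a = 2: 2+0=2, 2+2=4, 2+9=11, 2+12=1
a = 3: 3+0=3, 3+2=5, 3+9=12, 3+12=2
a = 4: 4+0=4, 4+2=6, 4+9=0, 4+12=3
a = 10: 10+0=10, 10+2=12, 10+9=6, 10+12=9
a = 11: 11+0=11, 11+2=0, 11+9=7, 11+12=10
Distinct residues collected: {0, 1, 2, 3, 4, 5, 6, 7, 9, 10, 11, 12}
|A + B| = 12 (out of 13 total residues).

A + B = {0, 1, 2, 3, 4, 5, 6, 7, 9, 10, 11, 12}


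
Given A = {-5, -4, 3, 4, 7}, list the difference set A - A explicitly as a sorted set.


A - A = {a - a' : a, a' ∈ A}.
Compute a - a' for each ordered pair (a, a'):
a = -5: -5--5=0, -5--4=-1, -5-3=-8, -5-4=-9, -5-7=-12
a = -4: -4--5=1, -4--4=0, -4-3=-7, -4-4=-8, -4-7=-11
a = 3: 3--5=8, 3--4=7, 3-3=0, 3-4=-1, 3-7=-4
a = 4: 4--5=9, 4--4=8, 4-3=1, 4-4=0, 4-7=-3
a = 7: 7--5=12, 7--4=11, 7-3=4, 7-4=3, 7-7=0
Collecting distinct values (and noting 0 appears from a-a):
A - A = {-12, -11, -9, -8, -7, -4, -3, -1, 0, 1, 3, 4, 7, 8, 9, 11, 12}
|A - A| = 17

A - A = {-12, -11, -9, -8, -7, -4, -3, -1, 0, 1, 3, 4, 7, 8, 9, 11, 12}


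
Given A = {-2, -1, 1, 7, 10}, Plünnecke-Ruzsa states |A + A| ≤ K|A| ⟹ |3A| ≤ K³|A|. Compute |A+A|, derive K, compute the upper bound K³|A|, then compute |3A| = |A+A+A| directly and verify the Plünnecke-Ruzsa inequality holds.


|A| = 5.
Step 1: Compute A + A by enumerating all 25 pairs.
A + A = {-4, -3, -2, -1, 0, 2, 5, 6, 8, 9, 11, 14, 17, 20}, so |A + A| = 14.
Step 2: Doubling constant K = |A + A|/|A| = 14/5 = 14/5 ≈ 2.8000.
Step 3: Plünnecke-Ruzsa gives |3A| ≤ K³·|A| = (2.8000)³ · 5 ≈ 109.7600.
Step 4: Compute 3A = A + A + A directly by enumerating all triples (a,b,c) ∈ A³; |3A| = 26.
Step 5: Check 26 ≤ 109.7600? Yes ✓.

K = 14/5, Plünnecke-Ruzsa bound K³|A| ≈ 109.7600, |3A| = 26, inequality holds.


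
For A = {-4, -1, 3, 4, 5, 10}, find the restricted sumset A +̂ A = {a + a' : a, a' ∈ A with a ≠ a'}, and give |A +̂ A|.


Restricted sumset: A +̂ A = {a + a' : a ∈ A, a' ∈ A, a ≠ a'}.
Equivalently, take A + A and drop any sum 2a that is achievable ONLY as a + a for a ∈ A (i.e. sums representable only with equal summands).
Enumerate pairs (a, a') with a < a' (symmetric, so each unordered pair gives one sum; this covers all a ≠ a'):
  -4 + -1 = -5
  -4 + 3 = -1
  -4 + 4 = 0
  -4 + 5 = 1
  -4 + 10 = 6
  -1 + 3 = 2
  -1 + 4 = 3
  -1 + 5 = 4
  -1 + 10 = 9
  3 + 4 = 7
  3 + 5 = 8
  3 + 10 = 13
  4 + 5 = 9
  4 + 10 = 14
  5 + 10 = 15
Collected distinct sums: {-5, -1, 0, 1, 2, 3, 4, 6, 7, 8, 9, 13, 14, 15}
|A +̂ A| = 14
(Reference bound: |A +̂ A| ≥ 2|A| - 3 for |A| ≥ 2, with |A| = 6 giving ≥ 9.)

|A +̂ A| = 14


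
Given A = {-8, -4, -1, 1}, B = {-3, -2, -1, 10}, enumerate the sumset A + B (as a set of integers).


A + B = {a + b : a ∈ A, b ∈ B}.
Enumerate all |A|·|B| = 4·4 = 16 pairs (a, b) and collect distinct sums.
a = -8: -8+-3=-11, -8+-2=-10, -8+-1=-9, -8+10=2
a = -4: -4+-3=-7, -4+-2=-6, -4+-1=-5, -4+10=6
a = -1: -1+-3=-4, -1+-2=-3, -1+-1=-2, -1+10=9
a = 1: 1+-3=-2, 1+-2=-1, 1+-1=0, 1+10=11
Collecting distinct sums: A + B = {-11, -10, -9, -7, -6, -5, -4, -3, -2, -1, 0, 2, 6, 9, 11}
|A + B| = 15

A + B = {-11, -10, -9, -7, -6, -5, -4, -3, -2, -1, 0, 2, 6, 9, 11}


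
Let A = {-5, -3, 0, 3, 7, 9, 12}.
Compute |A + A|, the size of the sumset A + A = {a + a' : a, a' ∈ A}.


A + A = {a + a' : a, a' ∈ A}; |A| = 7.
General bounds: 2|A| - 1 ≤ |A + A| ≤ |A|(|A|+1)/2, i.e. 13 ≤ |A + A| ≤ 28.
Lower bound 2|A|-1 is attained iff A is an arithmetic progression.
Enumerate sums a + a' for a ≤ a' (symmetric, so this suffices):
a = -5: -5+-5=-10, -5+-3=-8, -5+0=-5, -5+3=-2, -5+7=2, -5+9=4, -5+12=7
a = -3: -3+-3=-6, -3+0=-3, -3+3=0, -3+7=4, -3+9=6, -3+12=9
a = 0: 0+0=0, 0+3=3, 0+7=7, 0+9=9, 0+12=12
a = 3: 3+3=6, 3+7=10, 3+9=12, 3+12=15
a = 7: 7+7=14, 7+9=16, 7+12=19
a = 9: 9+9=18, 9+12=21
a = 12: 12+12=24
Distinct sums: {-10, -8, -6, -5, -3, -2, 0, 2, 3, 4, 6, 7, 9, 10, 12, 14, 15, 16, 18, 19, 21, 24}
|A + A| = 22

|A + A| = 22


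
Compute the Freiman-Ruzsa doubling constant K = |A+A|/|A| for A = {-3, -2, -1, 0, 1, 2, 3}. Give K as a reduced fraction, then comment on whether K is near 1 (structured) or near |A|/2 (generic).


|A| = 7.
Compute A + A by enumerating all 49 pairs.
A + A = {-6, -5, -4, -3, -2, -1, 0, 1, 2, 3, 4, 5, 6}, so |A + A| = 13.
K = |A + A| / |A| = 13/7 (already in lowest terms) ≈ 1.8571.
Reference: AP of size 7 gives K = 13/7 ≈ 1.8571; a fully generic set of size 7 gives K ≈ 4.0000.

|A| = 7, |A + A| = 13, K = 13/7.


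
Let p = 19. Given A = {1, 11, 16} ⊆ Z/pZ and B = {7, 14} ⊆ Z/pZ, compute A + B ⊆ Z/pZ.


Work in Z/19Z: reduce every sum a + b modulo 19.
Enumerate all 6 pairs:
a = 1: 1+7=8, 1+14=15
a = 11: 11+7=18, 11+14=6
a = 16: 16+7=4, 16+14=11
Distinct residues collected: {4, 6, 8, 11, 15, 18}
|A + B| = 6 (out of 19 total residues).

A + B = {4, 6, 8, 11, 15, 18}


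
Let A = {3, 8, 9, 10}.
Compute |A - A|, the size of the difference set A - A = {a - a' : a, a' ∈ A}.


A - A = {a - a' : a, a' ∈ A}; |A| = 4.
Bounds: 2|A|-1 ≤ |A - A| ≤ |A|² - |A| + 1, i.e. 7 ≤ |A - A| ≤ 13.
Note: 0 ∈ A - A always (from a - a). The set is symmetric: if d ∈ A - A then -d ∈ A - A.
Enumerate nonzero differences d = a - a' with a > a' (then include -d):
Positive differences: {1, 2, 5, 6, 7}
Full difference set: {0} ∪ (positive diffs) ∪ (negative diffs).
|A - A| = 1 + 2·5 = 11 (matches direct enumeration: 11).

|A - A| = 11


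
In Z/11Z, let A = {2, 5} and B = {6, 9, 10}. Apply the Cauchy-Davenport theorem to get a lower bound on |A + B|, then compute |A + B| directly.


Cauchy-Davenport: |A + B| ≥ min(p, |A| + |B| - 1) for A, B nonempty in Z/pZ.
|A| = 2, |B| = 3, p = 11.
CD lower bound = min(11, 2 + 3 - 1) = min(11, 4) = 4.
Compute A + B mod 11 directly:
a = 2: 2+6=8, 2+9=0, 2+10=1
a = 5: 5+6=0, 5+9=3, 5+10=4
A + B = {0, 1, 3, 4, 8}, so |A + B| = 5.
Verify: 5 ≥ 4? Yes ✓.

CD lower bound = 4, actual |A + B| = 5.


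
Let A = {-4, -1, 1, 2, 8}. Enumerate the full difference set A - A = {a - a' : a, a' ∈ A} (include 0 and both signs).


A - A = {a - a' : a, a' ∈ A}.
Compute a - a' for each ordered pair (a, a'):
a = -4: -4--4=0, -4--1=-3, -4-1=-5, -4-2=-6, -4-8=-12
a = -1: -1--4=3, -1--1=0, -1-1=-2, -1-2=-3, -1-8=-9
a = 1: 1--4=5, 1--1=2, 1-1=0, 1-2=-1, 1-8=-7
a = 2: 2--4=6, 2--1=3, 2-1=1, 2-2=0, 2-8=-6
a = 8: 8--4=12, 8--1=9, 8-1=7, 8-2=6, 8-8=0
Collecting distinct values (and noting 0 appears from a-a):
A - A = {-12, -9, -7, -6, -5, -3, -2, -1, 0, 1, 2, 3, 5, 6, 7, 9, 12}
|A - A| = 17

A - A = {-12, -9, -7, -6, -5, -3, -2, -1, 0, 1, 2, 3, 5, 6, 7, 9, 12}


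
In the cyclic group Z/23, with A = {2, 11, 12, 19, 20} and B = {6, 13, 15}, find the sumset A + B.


Work in Z/23Z: reduce every sum a + b modulo 23.
Enumerate all 15 pairs:
a = 2: 2+6=8, 2+13=15, 2+15=17
a = 11: 11+6=17, 11+13=1, 11+15=3
a = 12: 12+6=18, 12+13=2, 12+15=4
a = 19: 19+6=2, 19+13=9, 19+15=11
a = 20: 20+6=3, 20+13=10, 20+15=12
Distinct residues collected: {1, 2, 3, 4, 8, 9, 10, 11, 12, 15, 17, 18}
|A + B| = 12 (out of 23 total residues).

A + B = {1, 2, 3, 4, 8, 9, 10, 11, 12, 15, 17, 18}


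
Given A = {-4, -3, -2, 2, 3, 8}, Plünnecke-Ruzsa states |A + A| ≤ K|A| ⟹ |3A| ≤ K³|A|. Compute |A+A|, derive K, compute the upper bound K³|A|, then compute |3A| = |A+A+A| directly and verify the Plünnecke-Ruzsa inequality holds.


|A| = 6.
Step 1: Compute A + A by enumerating all 36 pairs.
A + A = {-8, -7, -6, -5, -4, -2, -1, 0, 1, 4, 5, 6, 10, 11, 16}, so |A + A| = 15.
Step 2: Doubling constant K = |A + A|/|A| = 15/6 = 15/6 ≈ 2.5000.
Step 3: Plünnecke-Ruzsa gives |3A| ≤ K³·|A| = (2.5000)³ · 6 ≈ 93.7500.
Step 4: Compute 3A = A + A + A directly by enumerating all triples (a,b,c) ∈ A³; |3A| = 27.
Step 5: Check 27 ≤ 93.7500? Yes ✓.

K = 15/6, Plünnecke-Ruzsa bound K³|A| ≈ 93.7500, |3A| = 27, inequality holds.


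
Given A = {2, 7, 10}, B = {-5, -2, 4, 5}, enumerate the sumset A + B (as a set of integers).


A + B = {a + b : a ∈ A, b ∈ B}.
Enumerate all |A|·|B| = 3·4 = 12 pairs (a, b) and collect distinct sums.
a = 2: 2+-5=-3, 2+-2=0, 2+4=6, 2+5=7
a = 7: 7+-5=2, 7+-2=5, 7+4=11, 7+5=12
a = 10: 10+-5=5, 10+-2=8, 10+4=14, 10+5=15
Collecting distinct sums: A + B = {-3, 0, 2, 5, 6, 7, 8, 11, 12, 14, 15}
|A + B| = 11

A + B = {-3, 0, 2, 5, 6, 7, 8, 11, 12, 14, 15}


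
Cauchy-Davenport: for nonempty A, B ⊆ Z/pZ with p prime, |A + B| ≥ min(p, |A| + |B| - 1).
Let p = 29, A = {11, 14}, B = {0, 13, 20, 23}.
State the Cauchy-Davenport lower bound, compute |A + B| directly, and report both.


Cauchy-Davenport: |A + B| ≥ min(p, |A| + |B| - 1) for A, B nonempty in Z/pZ.
|A| = 2, |B| = 4, p = 29.
CD lower bound = min(29, 2 + 4 - 1) = min(29, 5) = 5.
Compute A + B mod 29 directly:
a = 11: 11+0=11, 11+13=24, 11+20=2, 11+23=5
a = 14: 14+0=14, 14+13=27, 14+20=5, 14+23=8
A + B = {2, 5, 8, 11, 14, 24, 27}, so |A + B| = 7.
Verify: 7 ≥ 5? Yes ✓.

CD lower bound = 5, actual |A + B| = 7.


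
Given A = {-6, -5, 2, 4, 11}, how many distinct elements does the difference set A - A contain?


A - A = {a - a' : a, a' ∈ A}; |A| = 5.
Bounds: 2|A|-1 ≤ |A - A| ≤ |A|² - |A| + 1, i.e. 9 ≤ |A - A| ≤ 21.
Note: 0 ∈ A - A always (from a - a). The set is symmetric: if d ∈ A - A then -d ∈ A - A.
Enumerate nonzero differences d = a - a' with a > a' (then include -d):
Positive differences: {1, 2, 7, 8, 9, 10, 16, 17}
Full difference set: {0} ∪ (positive diffs) ∪ (negative diffs).
|A - A| = 1 + 2·8 = 17 (matches direct enumeration: 17).

|A - A| = 17


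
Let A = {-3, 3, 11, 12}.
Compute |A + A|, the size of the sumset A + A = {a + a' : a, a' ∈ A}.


A + A = {a + a' : a, a' ∈ A}; |A| = 4.
General bounds: 2|A| - 1 ≤ |A + A| ≤ |A|(|A|+1)/2, i.e. 7 ≤ |A + A| ≤ 10.
Lower bound 2|A|-1 is attained iff A is an arithmetic progression.
Enumerate sums a + a' for a ≤ a' (symmetric, so this suffices):
a = -3: -3+-3=-6, -3+3=0, -3+11=8, -3+12=9
a = 3: 3+3=6, 3+11=14, 3+12=15
a = 11: 11+11=22, 11+12=23
a = 12: 12+12=24
Distinct sums: {-6, 0, 6, 8, 9, 14, 15, 22, 23, 24}
|A + A| = 10

|A + A| = 10


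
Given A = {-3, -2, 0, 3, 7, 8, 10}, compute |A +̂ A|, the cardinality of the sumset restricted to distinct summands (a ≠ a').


Restricted sumset: A +̂ A = {a + a' : a ∈ A, a' ∈ A, a ≠ a'}.
Equivalently, take A + A and drop any sum 2a that is achievable ONLY as a + a for a ∈ A (i.e. sums representable only with equal summands).
Enumerate pairs (a, a') with a < a' (symmetric, so each unordered pair gives one sum; this covers all a ≠ a'):
  -3 + -2 = -5
  -3 + 0 = -3
  -3 + 3 = 0
  -3 + 7 = 4
  -3 + 8 = 5
  -3 + 10 = 7
  -2 + 0 = -2
  -2 + 3 = 1
  -2 + 7 = 5
  -2 + 8 = 6
  -2 + 10 = 8
  0 + 3 = 3
  0 + 7 = 7
  0 + 8 = 8
  0 + 10 = 10
  3 + 7 = 10
  3 + 8 = 11
  3 + 10 = 13
  7 + 8 = 15
  7 + 10 = 17
  8 + 10 = 18
Collected distinct sums: {-5, -3, -2, 0, 1, 3, 4, 5, 6, 7, 8, 10, 11, 13, 15, 17, 18}
|A +̂ A| = 17
(Reference bound: |A +̂ A| ≥ 2|A| - 3 for |A| ≥ 2, with |A| = 7 giving ≥ 11.)

|A +̂ A| = 17


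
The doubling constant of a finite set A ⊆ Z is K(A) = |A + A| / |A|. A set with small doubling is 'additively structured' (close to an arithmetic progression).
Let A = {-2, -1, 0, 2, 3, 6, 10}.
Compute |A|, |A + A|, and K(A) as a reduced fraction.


|A| = 7.
Compute A + A by enumerating all 49 pairs.
A + A = {-4, -3, -2, -1, 0, 1, 2, 3, 4, 5, 6, 8, 9, 10, 12, 13, 16, 20}, so |A + A| = 18.
K = |A + A| / |A| = 18/7 (already in lowest terms) ≈ 2.5714.
Reference: AP of size 7 gives K = 13/7 ≈ 1.8571; a fully generic set of size 7 gives K ≈ 4.0000.

|A| = 7, |A + A| = 18, K = 18/7.


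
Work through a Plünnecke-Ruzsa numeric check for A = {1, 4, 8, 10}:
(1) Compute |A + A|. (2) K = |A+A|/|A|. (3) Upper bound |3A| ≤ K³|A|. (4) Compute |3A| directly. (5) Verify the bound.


|A| = 4.
Step 1: Compute A + A by enumerating all 16 pairs.
A + A = {2, 5, 8, 9, 11, 12, 14, 16, 18, 20}, so |A + A| = 10.
Step 2: Doubling constant K = |A + A|/|A| = 10/4 = 10/4 ≈ 2.5000.
Step 3: Plünnecke-Ruzsa gives |3A| ≤ K³·|A| = (2.5000)³ · 4 ≈ 62.5000.
Step 4: Compute 3A = A + A + A directly by enumerating all triples (a,b,c) ∈ A³; |3A| = 18.
Step 5: Check 18 ≤ 62.5000? Yes ✓.

K = 10/4, Plünnecke-Ruzsa bound K³|A| ≈ 62.5000, |3A| = 18, inequality holds.


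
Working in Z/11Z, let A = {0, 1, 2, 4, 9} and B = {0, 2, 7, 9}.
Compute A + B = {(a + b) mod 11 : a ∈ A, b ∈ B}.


Work in Z/11Z: reduce every sum a + b modulo 11.
Enumerate all 20 pairs:
a = 0: 0+0=0, 0+2=2, 0+7=7, 0+9=9
a = 1: 1+0=1, 1+2=3, 1+7=8, 1+9=10
a = 2: 2+0=2, 2+2=4, 2+7=9, 2+9=0
a = 4: 4+0=4, 4+2=6, 4+7=0, 4+9=2
a = 9: 9+0=9, 9+2=0, 9+7=5, 9+9=7
Distinct residues collected: {0, 1, 2, 3, 4, 5, 6, 7, 8, 9, 10}
|A + B| = 11 (out of 11 total residues).

A + B = {0, 1, 2, 3, 4, 5, 6, 7, 8, 9, 10}


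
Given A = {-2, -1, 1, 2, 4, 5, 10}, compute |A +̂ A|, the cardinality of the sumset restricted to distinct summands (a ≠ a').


Restricted sumset: A +̂ A = {a + a' : a ∈ A, a' ∈ A, a ≠ a'}.
Equivalently, take A + A and drop any sum 2a that is achievable ONLY as a + a for a ∈ A (i.e. sums representable only with equal summands).
Enumerate pairs (a, a') with a < a' (symmetric, so each unordered pair gives one sum; this covers all a ≠ a'):
  -2 + -1 = -3
  -2 + 1 = -1
  -2 + 2 = 0
  -2 + 4 = 2
  -2 + 5 = 3
  -2 + 10 = 8
  -1 + 1 = 0
  -1 + 2 = 1
  -1 + 4 = 3
  -1 + 5 = 4
  -1 + 10 = 9
  1 + 2 = 3
  1 + 4 = 5
  1 + 5 = 6
  1 + 10 = 11
  2 + 4 = 6
  2 + 5 = 7
  2 + 10 = 12
  4 + 5 = 9
  4 + 10 = 14
  5 + 10 = 15
Collected distinct sums: {-3, -1, 0, 1, 2, 3, 4, 5, 6, 7, 8, 9, 11, 12, 14, 15}
|A +̂ A| = 16
(Reference bound: |A +̂ A| ≥ 2|A| - 3 for |A| ≥ 2, with |A| = 7 giving ≥ 11.)

|A +̂ A| = 16


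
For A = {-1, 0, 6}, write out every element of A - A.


A - A = {a - a' : a, a' ∈ A}.
Compute a - a' for each ordered pair (a, a'):
a = -1: -1--1=0, -1-0=-1, -1-6=-7
a = 0: 0--1=1, 0-0=0, 0-6=-6
a = 6: 6--1=7, 6-0=6, 6-6=0
Collecting distinct values (and noting 0 appears from a-a):
A - A = {-7, -6, -1, 0, 1, 6, 7}
|A - A| = 7

A - A = {-7, -6, -1, 0, 1, 6, 7}


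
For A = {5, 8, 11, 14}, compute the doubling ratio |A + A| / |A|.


|A| = 4.
Compute A + A by enumerating all 16 pairs.
A + A = {10, 13, 16, 19, 22, 25, 28}, so |A + A| = 7.
K = |A + A| / |A| = 7/4 (already in lowest terms) ≈ 1.7500.
Reference: AP of size 4 gives K = 7/4 ≈ 1.7500; a fully generic set of size 4 gives K ≈ 2.5000.

|A| = 4, |A + A| = 7, K = 7/4.


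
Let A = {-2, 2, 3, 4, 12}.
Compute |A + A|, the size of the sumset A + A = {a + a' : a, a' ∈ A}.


A + A = {a + a' : a, a' ∈ A}; |A| = 5.
General bounds: 2|A| - 1 ≤ |A + A| ≤ |A|(|A|+1)/2, i.e. 9 ≤ |A + A| ≤ 15.
Lower bound 2|A|-1 is attained iff A is an arithmetic progression.
Enumerate sums a + a' for a ≤ a' (symmetric, so this suffices):
a = -2: -2+-2=-4, -2+2=0, -2+3=1, -2+4=2, -2+12=10
a = 2: 2+2=4, 2+3=5, 2+4=6, 2+12=14
a = 3: 3+3=6, 3+4=7, 3+12=15
a = 4: 4+4=8, 4+12=16
a = 12: 12+12=24
Distinct sums: {-4, 0, 1, 2, 4, 5, 6, 7, 8, 10, 14, 15, 16, 24}
|A + A| = 14

|A + A| = 14


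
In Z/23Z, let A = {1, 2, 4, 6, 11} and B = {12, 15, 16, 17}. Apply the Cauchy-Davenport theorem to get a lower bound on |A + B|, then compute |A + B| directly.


Cauchy-Davenport: |A + B| ≥ min(p, |A| + |B| - 1) for A, B nonempty in Z/pZ.
|A| = 5, |B| = 4, p = 23.
CD lower bound = min(23, 5 + 4 - 1) = min(23, 8) = 8.
Compute A + B mod 23 directly:
a = 1: 1+12=13, 1+15=16, 1+16=17, 1+17=18
a = 2: 2+12=14, 2+15=17, 2+16=18, 2+17=19
a = 4: 4+12=16, 4+15=19, 4+16=20, 4+17=21
a = 6: 6+12=18, 6+15=21, 6+16=22, 6+17=0
a = 11: 11+12=0, 11+15=3, 11+16=4, 11+17=5
A + B = {0, 3, 4, 5, 13, 14, 16, 17, 18, 19, 20, 21, 22}, so |A + B| = 13.
Verify: 13 ≥ 8? Yes ✓.

CD lower bound = 8, actual |A + B| = 13.
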